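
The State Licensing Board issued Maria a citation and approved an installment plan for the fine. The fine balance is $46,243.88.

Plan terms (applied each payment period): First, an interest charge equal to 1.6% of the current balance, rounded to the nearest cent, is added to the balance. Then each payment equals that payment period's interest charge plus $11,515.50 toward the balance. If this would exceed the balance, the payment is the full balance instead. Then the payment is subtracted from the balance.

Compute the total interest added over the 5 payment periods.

# | Opening | Interest | Payment | End bal
1 | $46,243.88 | $739.90 | $12,255.40 | $34,728.38
2 | $34,728.38 | $555.65 | $12,071.15 | $23,212.88
3 | $23,212.88 | $371.41 | $11,886.91 | $11,697.38
4 | $11,697.38 | $187.16 | $11,702.66 | $181.88
5 | $181.88 | $2.91 | $184.79 | $0.00
Total interest: $739.90 + $555.65 + $371.41 + $187.16 + $2.91 = $1,857.03

$1,857.03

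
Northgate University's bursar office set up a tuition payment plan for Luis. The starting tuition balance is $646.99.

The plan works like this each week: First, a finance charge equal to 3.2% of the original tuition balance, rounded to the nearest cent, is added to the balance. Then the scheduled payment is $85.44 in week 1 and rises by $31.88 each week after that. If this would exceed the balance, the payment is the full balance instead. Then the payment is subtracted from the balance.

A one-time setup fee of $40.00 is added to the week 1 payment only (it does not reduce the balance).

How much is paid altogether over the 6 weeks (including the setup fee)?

$811.19

# | Opening | Interest | Payment | Fee | End bal
1 | $646.99 | $20.70 | $85.44 | $40.00 | $582.25
2 | $582.25 | $20.70 | $117.32 | — | $485.63
3 | $485.63 | $20.70 | $149.20 | — | $357.13
4 | $357.13 | $20.70 | $181.08 | — | $196.75
5 | $196.75 | $20.70 | $212.96 | — | $4.49
6 | $4.49 | $20.70 | $25.19 | — | $0.00
Total paid: $811.19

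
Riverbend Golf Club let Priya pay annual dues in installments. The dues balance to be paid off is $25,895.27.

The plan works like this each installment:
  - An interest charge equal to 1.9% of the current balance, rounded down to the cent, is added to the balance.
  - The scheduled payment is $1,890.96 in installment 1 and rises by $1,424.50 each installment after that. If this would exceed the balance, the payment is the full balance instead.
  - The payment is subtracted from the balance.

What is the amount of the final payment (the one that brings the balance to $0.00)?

Installment 1: $25,895.27 +$492.01 interest = $26,387.28; pay $1,890.96 → $24,496.32
Installment 2: $24,496.32 +$465.43 interest = $24,961.75; pay $3,315.46 → $21,646.29
Installment 3: $21,646.29 +$411.27 interest = $22,057.56; pay $4,739.96 → $17,317.60
Installment 4: $17,317.60 +$329.03 interest = $17,646.63; pay $6,164.46 → $11,482.17
Installment 5: $11,482.17 +$218.16 interest = $11,700.33; pay $7,588.96 → $4,111.37
Installment 6: $4,111.37 +$78.11 interest = $4,189.48; pay $4,189.48 → $0.00

$4,189.48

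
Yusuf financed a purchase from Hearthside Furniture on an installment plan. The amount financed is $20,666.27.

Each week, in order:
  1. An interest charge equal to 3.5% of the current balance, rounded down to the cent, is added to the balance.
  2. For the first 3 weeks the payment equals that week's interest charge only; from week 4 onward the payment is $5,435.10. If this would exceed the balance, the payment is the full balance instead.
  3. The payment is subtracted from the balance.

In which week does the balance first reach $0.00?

# | Opening | Interest | Payment | End bal
1 | $20,666.27 | $723.31 | $723.31 | $20,666.27
2 | $20,666.27 | $723.31 | $723.31 | $20,666.27
3 | $20,666.27 | $723.31 | $723.31 | $20,666.27
4 | $20,666.27 | $723.31 | $5,435.10 | $15,954.48
5 | $15,954.48 | $558.40 | $5,435.10 | $11,077.78
6 | $11,077.78 | $387.72 | $5,435.10 | $6,030.40
7 | $6,030.40 | $211.06 | $5,435.10 | $806.36
8 | $806.36 | $28.22 | $834.58 | $0.00
Balance reaches $0.00 in week 8.

8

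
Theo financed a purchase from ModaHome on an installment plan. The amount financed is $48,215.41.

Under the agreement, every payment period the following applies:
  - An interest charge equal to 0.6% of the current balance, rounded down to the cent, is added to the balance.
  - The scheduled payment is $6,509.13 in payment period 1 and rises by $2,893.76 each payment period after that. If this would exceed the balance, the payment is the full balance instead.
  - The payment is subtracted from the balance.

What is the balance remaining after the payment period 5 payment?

Payment period 1: $48,215.41 +$289.29 interest = $48,504.70; pay $6,509.13 → $41,995.57
Payment period 2: $41,995.57 +$251.97 interest = $42,247.54; pay $9,402.89 → $32,844.65
Payment period 3: $32,844.65 +$197.06 interest = $33,041.71; pay $12,296.65 → $20,745.06
Payment period 4: $20,745.06 +$124.47 interest = $20,869.53; pay $15,190.41 → $5,679.12
Payment period 5: $5,679.12 +$34.07 interest = $5,713.19; pay $5,713.19 → $0.00

$0.00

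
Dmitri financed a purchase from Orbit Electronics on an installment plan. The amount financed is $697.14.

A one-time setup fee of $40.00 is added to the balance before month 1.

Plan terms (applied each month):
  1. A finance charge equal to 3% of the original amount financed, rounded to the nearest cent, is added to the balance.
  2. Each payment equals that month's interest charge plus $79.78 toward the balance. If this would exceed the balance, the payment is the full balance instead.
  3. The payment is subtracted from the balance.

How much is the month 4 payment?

# | Opening | Interest | Payment | End bal
1 | $737.14 | $20.91 | $100.69 | $657.36
2 | $657.36 | $20.91 | $100.69 | $577.58
3 | $577.58 | $20.91 | $100.69 | $497.80
4 | $497.80 | $20.91 | $100.69 | $418.02

$100.69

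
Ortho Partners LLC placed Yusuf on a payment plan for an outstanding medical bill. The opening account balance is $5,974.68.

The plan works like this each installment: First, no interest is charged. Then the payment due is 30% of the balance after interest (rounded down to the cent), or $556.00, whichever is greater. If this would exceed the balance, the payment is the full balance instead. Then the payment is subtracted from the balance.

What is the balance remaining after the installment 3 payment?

$2,049.32

Installment 1: opening $5,974.68; payment $1,792.40; balance $4,182.28
Installment 2: opening $4,182.28; payment $1,254.68; balance $2,927.60
Installment 3: opening $2,927.60; payment $878.28; balance $2,049.32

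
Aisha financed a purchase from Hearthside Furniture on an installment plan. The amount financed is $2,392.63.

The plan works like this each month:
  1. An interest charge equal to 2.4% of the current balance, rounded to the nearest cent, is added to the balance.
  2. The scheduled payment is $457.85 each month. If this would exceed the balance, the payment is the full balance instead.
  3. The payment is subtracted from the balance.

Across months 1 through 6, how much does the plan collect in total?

$2,588.31

Month 1: $2,392.63 +$57.42 interest = $2,450.05; pay $457.85 → $1,992.20
Month 2: $1,992.20 +$47.81 interest = $2,040.01; pay $457.85 → $1,582.16
Month 3: $1,582.16 +$37.97 interest = $1,620.13; pay $457.85 → $1,162.28
Month 4: $1,162.28 +$27.89 interest = $1,190.17; pay $457.85 → $732.32
Month 5: $732.32 +$17.58 interest = $749.90; pay $457.85 → $292.05
Month 6: $292.05 +$7.01 interest = $299.06; pay $299.06 → $0.00
Total paid: $2,588.31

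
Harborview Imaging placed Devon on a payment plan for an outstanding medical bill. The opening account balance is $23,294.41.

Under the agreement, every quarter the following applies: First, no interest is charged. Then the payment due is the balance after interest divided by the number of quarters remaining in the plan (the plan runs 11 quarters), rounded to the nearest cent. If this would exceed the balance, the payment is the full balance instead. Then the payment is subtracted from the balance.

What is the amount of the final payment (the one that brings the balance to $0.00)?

Quarter 1: opening $23,294.41; payment $2,117.67; balance $21,176.74
Quarter 2: opening $21,176.74; payment $2,117.67; balance $19,059.07
Quarter 3: opening $19,059.07; payment $2,117.67; balance $16,941.40
Quarter 4: opening $16,941.40; payment $2,117.68; balance $14,823.72
Quarter 5: opening $14,823.72; payment $2,117.67; balance $12,706.05
Quarter 6: opening $12,706.05; payment $2,117.68; balance $10,588.37
Quarter 7: opening $10,588.37; payment $2,117.67; balance $8,470.70
Quarter 8: opening $8,470.70; payment $2,117.68; balance $6,353.02
Quarter 9: opening $6,353.02; payment $2,117.67; balance $4,235.35
Quarter 10: opening $4,235.35; payment $2,117.68; balance $2,117.67
Quarter 11: opening $2,117.67; payment $2,117.67; balance $0.00

$2,117.67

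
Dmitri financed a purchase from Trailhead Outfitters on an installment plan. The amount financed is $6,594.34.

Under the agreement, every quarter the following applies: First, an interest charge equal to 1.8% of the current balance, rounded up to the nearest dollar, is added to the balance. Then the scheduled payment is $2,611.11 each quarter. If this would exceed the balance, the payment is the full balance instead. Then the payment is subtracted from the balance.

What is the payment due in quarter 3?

Quarter 1: $6,594.34 +$119.00 interest = $6,713.34; pay $2,611.11 → $4,102.23
Quarter 2: $4,102.23 +$74.00 interest = $4,176.23; pay $2,611.11 → $1,565.12
Quarter 3: $1,565.12 +$29.00 interest = $1,594.12; pay $1,594.12 → $0.00

$1,594.12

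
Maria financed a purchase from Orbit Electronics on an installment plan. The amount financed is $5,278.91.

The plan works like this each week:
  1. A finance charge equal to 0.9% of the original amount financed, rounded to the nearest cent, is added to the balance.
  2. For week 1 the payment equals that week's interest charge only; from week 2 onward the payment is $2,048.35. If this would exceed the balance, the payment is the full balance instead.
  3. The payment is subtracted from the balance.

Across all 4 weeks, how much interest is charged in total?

Week 1: opening $5,278.91; interest $47.51 → $5,326.42; payment $47.51; balance $5,278.91
Week 2: opening $5,278.91; interest $47.51 → $5,326.42; payment $2,048.35; balance $3,278.07
Week 3: opening $3,278.07; interest $47.51 → $3,325.58; payment $2,048.35; balance $1,277.23
Week 4: opening $1,277.23; interest $47.51 → $1,324.74; payment $1,324.74; balance $0.00
Total interest: $47.51 + $47.51 + $47.51 + $47.51 = $190.04

$190.04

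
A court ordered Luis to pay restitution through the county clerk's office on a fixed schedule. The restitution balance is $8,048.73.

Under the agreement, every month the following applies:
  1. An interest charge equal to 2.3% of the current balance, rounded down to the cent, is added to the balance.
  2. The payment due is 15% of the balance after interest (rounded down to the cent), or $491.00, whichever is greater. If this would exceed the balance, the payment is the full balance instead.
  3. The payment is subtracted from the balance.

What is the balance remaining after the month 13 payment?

$347.00

# | Opening | Interest | Payment | End bal
1 | $8,048.73 | $185.12 | $1,235.07 | $6,998.78
2 | $6,998.78 | $160.97 | $1,073.96 | $6,085.79
3 | $6,085.79 | $139.97 | $933.86 | $5,291.90
4 | $5,291.90 | $121.71 | $812.04 | $4,601.57
5 | $4,601.57 | $105.83 | $706.11 | $4,001.29
6 | $4,001.29 | $92.02 | $613.99 | $3,479.32
7 | $3,479.32 | $80.02 | $533.90 | $3,025.44
8 | $3,025.44 | $69.58 | $491.00 | $2,604.02
9 | $2,604.02 | $59.89 | $491.00 | $2,172.91
10 | $2,172.91 | $49.97 | $491.00 | $1,731.88
11 | $1,731.88 | $39.83 | $491.00 | $1,280.71
12 | $1,280.71 | $29.45 | $491.00 | $819.16
13 | $819.16 | $18.84 | $491.00 | $347.00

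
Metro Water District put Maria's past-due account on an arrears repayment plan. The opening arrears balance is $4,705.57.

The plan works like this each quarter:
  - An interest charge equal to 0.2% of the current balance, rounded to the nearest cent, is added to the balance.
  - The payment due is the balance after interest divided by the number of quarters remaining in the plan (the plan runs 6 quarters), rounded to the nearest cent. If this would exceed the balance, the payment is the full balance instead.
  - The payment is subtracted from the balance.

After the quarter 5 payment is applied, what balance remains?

# | Opening | Interest | Payment | End bal
1 | $4,705.57 | $9.41 | $785.83 | $3,929.15
2 | $3,929.15 | $7.86 | $787.40 | $3,149.61
3 | $3,149.61 | $6.30 | $788.98 | $2,366.93
4 | $2,366.93 | $4.73 | $790.55 | $1,581.11
5 | $1,581.11 | $3.16 | $792.14 | $792.13

$792.13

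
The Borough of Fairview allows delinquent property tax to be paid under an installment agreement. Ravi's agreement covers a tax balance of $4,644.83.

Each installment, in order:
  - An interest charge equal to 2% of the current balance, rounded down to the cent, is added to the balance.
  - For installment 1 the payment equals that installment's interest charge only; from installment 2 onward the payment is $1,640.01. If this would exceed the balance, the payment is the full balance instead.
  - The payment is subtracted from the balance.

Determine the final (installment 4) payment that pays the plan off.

# | Opening | Interest | Payment | End bal
1 | $4,644.83 | $92.89 | $92.89 | $4,644.83
2 | $4,644.83 | $92.89 | $1,640.01 | $3,097.71
3 | $3,097.71 | $61.95 | $1,640.01 | $1,519.65
4 | $1,519.65 | $30.39 | $1,550.04 | $0.00

$1,550.04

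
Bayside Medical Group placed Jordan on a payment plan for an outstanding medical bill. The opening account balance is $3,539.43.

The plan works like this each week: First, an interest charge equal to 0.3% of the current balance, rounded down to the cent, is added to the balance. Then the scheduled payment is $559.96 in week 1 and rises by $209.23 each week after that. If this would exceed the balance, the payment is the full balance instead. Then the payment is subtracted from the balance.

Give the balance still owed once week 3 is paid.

$1,258.12

Week 1: $3,539.43 +$10.61 interest = $3,550.04; pay $559.96 → $2,990.08
Week 2: $2,990.08 +$8.97 interest = $2,999.05; pay $769.19 → $2,229.86
Week 3: $2,229.86 +$6.68 interest = $2,236.54; pay $978.42 → $1,258.12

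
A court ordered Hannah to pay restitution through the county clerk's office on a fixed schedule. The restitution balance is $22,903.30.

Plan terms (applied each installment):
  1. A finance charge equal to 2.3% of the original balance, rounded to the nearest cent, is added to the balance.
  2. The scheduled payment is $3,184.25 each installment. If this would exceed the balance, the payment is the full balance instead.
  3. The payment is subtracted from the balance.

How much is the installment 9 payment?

Installment 1: opening $22,903.30; interest $526.78 → $23,430.08; payment $3,184.25; balance $20,245.83
Installment 2: opening $20,245.83; interest $526.78 → $20,772.61; payment $3,184.25; balance $17,588.36
Installment 3: opening $17,588.36; interest $526.78 → $18,115.14; payment $3,184.25; balance $14,930.89
Installment 4: opening $14,930.89; interest $526.78 → $15,457.67; payment $3,184.25; balance $12,273.42
Installment 5: opening $12,273.42; interest $526.78 → $12,800.20; payment $3,184.25; balance $9,615.95
Installment 6: opening $9,615.95; interest $526.78 → $10,142.73; payment $3,184.25; balance $6,958.48
Installment 7: opening $6,958.48; interest $526.78 → $7,485.26; payment $3,184.25; balance $4,301.01
Installment 8: opening $4,301.01; interest $526.78 → $4,827.79; payment $3,184.25; balance $1,643.54
Installment 9: opening $1,643.54; interest $526.78 → $2,170.32; payment $2,170.32; balance $0.00

$2,170.32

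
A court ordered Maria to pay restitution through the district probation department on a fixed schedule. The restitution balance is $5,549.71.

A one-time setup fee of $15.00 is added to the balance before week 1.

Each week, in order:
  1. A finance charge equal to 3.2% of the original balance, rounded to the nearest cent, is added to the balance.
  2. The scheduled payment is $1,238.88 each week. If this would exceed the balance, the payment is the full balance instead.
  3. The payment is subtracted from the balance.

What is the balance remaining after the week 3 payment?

$2,380.84

Week 1: opening $5,564.71; interest $177.59 → $5,742.30; payment $1,238.88; balance $4,503.42
Week 2: opening $4,503.42; interest $177.59 → $4,681.01; payment $1,238.88; balance $3,442.13
Week 3: opening $3,442.13; interest $177.59 → $3,619.72; payment $1,238.88; balance $2,380.84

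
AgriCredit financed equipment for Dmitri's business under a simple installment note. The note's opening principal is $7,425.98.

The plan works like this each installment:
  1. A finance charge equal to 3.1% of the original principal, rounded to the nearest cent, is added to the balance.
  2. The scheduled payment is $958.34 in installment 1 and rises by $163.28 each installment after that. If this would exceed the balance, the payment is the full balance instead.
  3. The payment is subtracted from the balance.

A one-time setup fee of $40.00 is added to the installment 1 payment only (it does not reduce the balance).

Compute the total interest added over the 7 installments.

$1,611.47

Installment 1: $7,425.98 +$230.21 interest = $7,656.19; pay $958.34 (+ $40.00 fee) → $6,697.85
Installment 2: $6,697.85 +$230.21 interest = $6,928.06; pay $1,121.62 → $5,806.44
Installment 3: $5,806.44 +$230.21 interest = $6,036.65; pay $1,284.90 → $4,751.75
Installment 4: $4,751.75 +$230.21 interest = $4,981.96; pay $1,448.18 → $3,533.78
Installment 5: $3,533.78 +$230.21 interest = $3,763.99; pay $1,611.46 → $2,152.53
Installment 6: $2,152.53 +$230.21 interest = $2,382.74; pay $1,774.74 → $608.00
Installment 7: $608.00 +$230.21 interest = $838.21; pay $838.21 → $0.00
Total interest: $230.21 + $230.21 + $230.21 + $230.21 + $230.21 + $230.21 + $230.21 = $1,611.47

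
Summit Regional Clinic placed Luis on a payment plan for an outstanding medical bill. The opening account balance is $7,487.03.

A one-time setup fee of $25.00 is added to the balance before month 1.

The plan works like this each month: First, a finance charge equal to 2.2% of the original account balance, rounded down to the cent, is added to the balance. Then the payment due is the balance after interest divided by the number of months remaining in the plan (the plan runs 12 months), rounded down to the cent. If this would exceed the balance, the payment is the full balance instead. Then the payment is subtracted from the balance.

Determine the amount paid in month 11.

$972.43

Month 1: $7,512.03 +$164.71 interest = $7,676.74; pay $639.72 → $7,037.02
Month 2: $7,037.02 +$164.71 interest = $7,201.73; pay $654.70 → $6,547.03
Month 3: $6,547.03 +$164.71 interest = $6,711.74; pay $671.17 → $6,040.57
Month 4: $6,040.57 +$164.71 interest = $6,205.28; pay $689.47 → $5,515.81
Month 5: $5,515.81 +$164.71 interest = $5,680.52; pay $710.06 → $4,970.46
Month 6: $4,970.46 +$164.71 interest = $5,135.17; pay $733.59 → $4,401.58
Month 7: $4,401.58 +$164.71 interest = $4,566.29; pay $761.04 → $3,805.25
Month 8: $3,805.25 +$164.71 interest = $3,969.96; pay $793.99 → $3,175.97
Month 9: $3,175.97 +$164.71 interest = $3,340.68; pay $835.17 → $2,505.51
Month 10: $2,505.51 +$164.71 interest = $2,670.22; pay $890.07 → $1,780.15
Month 11: $1,780.15 +$164.71 interest = $1,944.86; pay $972.43 → $972.43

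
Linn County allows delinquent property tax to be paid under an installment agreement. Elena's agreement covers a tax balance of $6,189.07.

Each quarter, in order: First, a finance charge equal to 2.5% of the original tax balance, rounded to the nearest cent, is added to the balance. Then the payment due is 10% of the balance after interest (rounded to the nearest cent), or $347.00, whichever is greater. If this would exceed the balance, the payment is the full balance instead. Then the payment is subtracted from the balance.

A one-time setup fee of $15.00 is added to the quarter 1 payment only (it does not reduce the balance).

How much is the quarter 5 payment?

Quarter 1: opening $6,189.07; interest $154.73 → $6,343.80; payment $634.38 (+ $15.00 fee); balance $5,709.42
Quarter 2: opening $5,709.42; interest $154.73 → $5,864.15; payment $586.42; balance $5,277.73
Quarter 3: opening $5,277.73; interest $154.73 → $5,432.46; payment $543.25; balance $4,889.21
Quarter 4: opening $4,889.21; interest $154.73 → $5,043.94; payment $504.39; balance $4,539.55
Quarter 5: opening $4,539.55; interest $154.73 → $4,694.28; payment $469.43; balance $4,224.85

$469.43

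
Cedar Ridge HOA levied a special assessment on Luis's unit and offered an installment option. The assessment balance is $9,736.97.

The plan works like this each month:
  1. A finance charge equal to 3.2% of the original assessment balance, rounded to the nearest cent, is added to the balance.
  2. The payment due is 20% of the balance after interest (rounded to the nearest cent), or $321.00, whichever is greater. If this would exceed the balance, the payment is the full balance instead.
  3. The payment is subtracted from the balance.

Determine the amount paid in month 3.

Month 1: $9,736.97 +$311.58 interest = $10,048.55; pay $2,009.71 → $8,038.84
Month 2: $8,038.84 +$311.58 interest = $8,350.42; pay $1,670.08 → $6,680.34
Month 3: $6,680.34 +$311.58 interest = $6,991.92; pay $1,398.38 → $5,593.54

$1,398.38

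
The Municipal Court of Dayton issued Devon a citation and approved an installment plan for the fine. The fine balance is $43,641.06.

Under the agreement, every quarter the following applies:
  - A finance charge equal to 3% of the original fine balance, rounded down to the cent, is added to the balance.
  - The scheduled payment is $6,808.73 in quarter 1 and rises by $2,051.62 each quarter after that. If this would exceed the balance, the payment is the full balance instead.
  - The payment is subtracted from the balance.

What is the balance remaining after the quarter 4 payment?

Quarter 1: opening $43,641.06; interest $1,309.23 → $44,950.29; payment $6,808.73; balance $38,141.56
Quarter 2: opening $38,141.56; interest $1,309.23 → $39,450.79; payment $8,860.35; balance $30,590.44
Quarter 3: opening $30,590.44; interest $1,309.23 → $31,899.67; payment $10,911.97; balance $20,987.70
Quarter 4: opening $20,987.70; interest $1,309.23 → $22,296.93; payment $12,963.59; balance $9,333.34

$9,333.34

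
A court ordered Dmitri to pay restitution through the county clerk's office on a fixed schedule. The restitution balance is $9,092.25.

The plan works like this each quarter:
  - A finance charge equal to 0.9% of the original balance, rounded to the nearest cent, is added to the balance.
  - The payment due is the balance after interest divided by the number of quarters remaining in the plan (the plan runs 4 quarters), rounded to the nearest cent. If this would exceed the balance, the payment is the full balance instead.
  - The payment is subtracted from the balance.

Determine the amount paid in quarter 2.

Quarter 1: $9,092.25 +$81.83 interest = $9,174.08; pay $2,293.52 → $6,880.56
Quarter 2: $6,880.56 +$81.83 interest = $6,962.39; pay $2,320.80 → $4,641.59

$2,320.80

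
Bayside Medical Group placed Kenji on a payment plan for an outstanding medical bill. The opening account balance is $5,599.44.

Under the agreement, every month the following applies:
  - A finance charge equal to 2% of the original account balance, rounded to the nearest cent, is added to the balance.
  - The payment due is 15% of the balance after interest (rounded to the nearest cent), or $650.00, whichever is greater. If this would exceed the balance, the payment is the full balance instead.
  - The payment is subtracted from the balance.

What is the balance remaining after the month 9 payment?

$455.58

Month 1: opening $5,599.44; interest $111.99 → $5,711.43; payment $856.71; balance $4,854.72
Month 2: opening $4,854.72; interest $111.99 → $4,966.71; payment $745.01; balance $4,221.70
Month 3: opening $4,221.70; interest $111.99 → $4,333.69; payment $650.05; balance $3,683.64
Month 4: opening $3,683.64; interest $111.99 → $3,795.63; payment $650.00; balance $3,145.63
Month 5: opening $3,145.63; interest $111.99 → $3,257.62; payment $650.00; balance $2,607.62
Month 6: opening $2,607.62; interest $111.99 → $2,719.61; payment $650.00; balance $2,069.61
Month 7: opening $2,069.61; interest $111.99 → $2,181.60; payment $650.00; balance $1,531.60
Month 8: opening $1,531.60; interest $111.99 → $1,643.59; payment $650.00; balance $993.59
Month 9: opening $993.59; interest $111.99 → $1,105.58; payment $650.00; balance $455.58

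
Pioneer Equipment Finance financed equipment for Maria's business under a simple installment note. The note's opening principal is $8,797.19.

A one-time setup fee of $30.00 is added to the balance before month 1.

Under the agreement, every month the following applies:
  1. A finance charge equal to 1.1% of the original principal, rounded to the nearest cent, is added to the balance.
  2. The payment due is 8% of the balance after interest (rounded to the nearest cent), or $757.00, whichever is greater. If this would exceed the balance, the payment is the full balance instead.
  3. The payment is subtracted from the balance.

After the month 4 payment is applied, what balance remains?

$6,186.27

Month 1: opening $8,827.19; interest $96.77 → $8,923.96; payment $757.00; balance $8,166.96
Month 2: opening $8,166.96; interest $96.77 → $8,263.73; payment $757.00; balance $7,506.73
Month 3: opening $7,506.73; interest $96.77 → $7,603.50; payment $757.00; balance $6,846.50
Month 4: opening $6,846.50; interest $96.77 → $6,943.27; payment $757.00; balance $6,186.27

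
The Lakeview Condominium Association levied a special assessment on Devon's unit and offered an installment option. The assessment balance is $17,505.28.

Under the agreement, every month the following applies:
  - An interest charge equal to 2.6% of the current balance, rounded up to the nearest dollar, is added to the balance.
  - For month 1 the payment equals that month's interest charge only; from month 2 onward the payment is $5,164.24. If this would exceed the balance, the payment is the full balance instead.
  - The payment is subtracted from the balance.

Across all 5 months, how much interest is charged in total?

# | Opening | Interest | Payment | End bal
1 | $17,505.28 | $456.00 | $456.00 | $17,505.28
2 | $17,505.28 | $456.00 | $5,164.24 | $12,797.04
3 | $12,797.04 | $333.00 | $5,164.24 | $7,965.80
4 | $7,965.80 | $208.00 | $5,164.24 | $3,009.56
5 | $3,009.56 | $79.00 | $3,088.56 | $0.00
Total interest: $456.00 + $456.00 + $333.00 + $208.00 + $79.00 = $1,532.00

$1,532.00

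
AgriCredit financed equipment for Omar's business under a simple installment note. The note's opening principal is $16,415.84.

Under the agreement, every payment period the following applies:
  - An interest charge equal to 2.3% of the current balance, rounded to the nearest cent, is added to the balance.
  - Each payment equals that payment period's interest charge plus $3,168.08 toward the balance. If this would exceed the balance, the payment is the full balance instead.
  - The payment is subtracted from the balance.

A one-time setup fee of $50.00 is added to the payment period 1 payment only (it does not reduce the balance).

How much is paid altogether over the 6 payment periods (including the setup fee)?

$17,638.24

Payment period 1: $16,415.84 +$377.56 interest = $16,793.40; pay $3,545.64 (+ $50.00 fee) → $13,247.76
Payment period 2: $13,247.76 +$304.70 interest = $13,552.46; pay $3,472.78 → $10,079.68
Payment period 3: $10,079.68 +$231.83 interest = $10,311.51; pay $3,399.91 → $6,911.60
Payment period 4: $6,911.60 +$158.97 interest = $7,070.57; pay $3,327.05 → $3,743.52
Payment period 5: $3,743.52 +$86.10 interest = $3,829.62; pay $3,254.18 → $575.44
Payment period 6: $575.44 +$13.24 interest = $588.68; pay $588.68 → $0.00
Total paid: $17,638.24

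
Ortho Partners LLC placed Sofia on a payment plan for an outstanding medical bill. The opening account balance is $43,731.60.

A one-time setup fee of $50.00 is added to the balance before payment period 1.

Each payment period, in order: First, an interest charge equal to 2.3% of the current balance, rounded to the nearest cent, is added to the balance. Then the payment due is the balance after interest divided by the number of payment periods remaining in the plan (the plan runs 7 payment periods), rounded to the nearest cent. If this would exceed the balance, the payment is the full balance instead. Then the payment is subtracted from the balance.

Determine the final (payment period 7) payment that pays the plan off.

Payment period 1: $43,781.60 +$1,006.98 interest = $44,788.58; pay $6,398.37 → $38,390.21
Payment period 2: $38,390.21 +$882.97 interest = $39,273.18; pay $6,545.53 → $32,727.65
Payment period 3: $32,727.65 +$752.74 interest = $33,480.39; pay $6,696.08 → $26,784.31
Payment period 4: $26,784.31 +$616.04 interest = $27,400.35; pay $6,850.09 → $20,550.26
Payment period 5: $20,550.26 +$472.66 interest = $21,022.92; pay $7,007.64 → $14,015.28
Payment period 6: $14,015.28 +$322.35 interest = $14,337.63; pay $7,168.82 → $7,168.81
Payment period 7: $7,168.81 +$164.88 interest = $7,333.69; pay $7,333.69 → $0.00

$7,333.69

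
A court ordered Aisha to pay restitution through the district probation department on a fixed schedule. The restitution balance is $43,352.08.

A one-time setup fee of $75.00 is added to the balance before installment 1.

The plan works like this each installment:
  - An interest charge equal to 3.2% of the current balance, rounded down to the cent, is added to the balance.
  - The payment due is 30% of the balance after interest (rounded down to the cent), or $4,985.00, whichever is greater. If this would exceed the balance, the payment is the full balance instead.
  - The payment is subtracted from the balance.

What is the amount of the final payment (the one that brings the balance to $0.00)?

# | Opening | Interest | Payment | End bal
1 | $43,427.08 | $1,389.66 | $13,445.02 | $31,371.72
2 | $31,371.72 | $1,003.89 | $9,712.68 | $22,662.93
3 | $22,662.93 | $725.21 | $7,016.44 | $16,371.70
4 | $16,371.70 | $523.89 | $5,068.67 | $11,826.92
5 | $11,826.92 | $378.46 | $4,985.00 | $7,220.38
6 | $7,220.38 | $231.05 | $4,985.00 | $2,466.43
7 | $2,466.43 | $78.92 | $2,545.35 | $0.00

$2,545.35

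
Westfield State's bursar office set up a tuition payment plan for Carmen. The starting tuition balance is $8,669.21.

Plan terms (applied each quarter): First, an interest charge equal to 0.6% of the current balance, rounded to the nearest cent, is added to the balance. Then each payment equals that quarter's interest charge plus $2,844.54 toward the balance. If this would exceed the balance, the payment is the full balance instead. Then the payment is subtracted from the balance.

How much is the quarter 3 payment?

Quarter 1: opening $8,669.21; interest $52.02 → $8,721.23; payment $2,896.56; balance $5,824.67
Quarter 2: opening $5,824.67; interest $34.95 → $5,859.62; payment $2,879.49; balance $2,980.13
Quarter 3: opening $2,980.13; interest $17.88 → $2,998.01; payment $2,862.42; balance $135.59

$2,862.42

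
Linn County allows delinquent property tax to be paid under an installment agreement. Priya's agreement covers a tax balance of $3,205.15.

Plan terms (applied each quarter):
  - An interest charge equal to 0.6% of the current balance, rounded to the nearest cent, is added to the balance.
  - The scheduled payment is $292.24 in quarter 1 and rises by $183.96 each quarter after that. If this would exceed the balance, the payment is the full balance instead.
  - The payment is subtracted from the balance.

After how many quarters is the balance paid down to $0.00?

5

# | Opening | Interest | Payment | End bal
1 | $3,205.15 | $19.23 | $292.24 | $2,932.14
2 | $2,932.14 | $17.59 | $476.20 | $2,473.53
3 | $2,473.53 | $14.84 | $660.16 | $1,828.21
4 | $1,828.21 | $10.97 | $844.12 | $995.06
5 | $995.06 | $5.97 | $1,001.03 | $0.00
Balance reaches $0.00 in quarter 5.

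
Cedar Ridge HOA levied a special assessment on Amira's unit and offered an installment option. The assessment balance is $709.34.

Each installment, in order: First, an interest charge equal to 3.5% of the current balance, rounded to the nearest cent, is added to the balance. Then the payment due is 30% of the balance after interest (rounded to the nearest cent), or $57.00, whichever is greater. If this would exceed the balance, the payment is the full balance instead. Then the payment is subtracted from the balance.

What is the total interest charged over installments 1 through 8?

$81.47

Installment 1: $709.34 +$24.83 interest = $734.17; pay $220.25 → $513.92
Installment 2: $513.92 +$17.99 interest = $531.91; pay $159.57 → $372.34
Installment 3: $372.34 +$13.03 interest = $385.37; pay $115.61 → $269.76
Installment 4: $269.76 +$9.44 interest = $279.20; pay $83.76 → $195.44
Installment 5: $195.44 +$6.84 interest = $202.28; pay $60.68 → $141.60
Installment 6: $141.60 +$4.96 interest = $146.56; pay $57.00 → $89.56
Installment 7: $89.56 +$3.13 interest = $92.69; pay $57.00 → $35.69
Installment 8: $35.69 +$1.25 interest = $36.94; pay $36.94 → $0.00
Total interest: $24.83 + $17.99 + $13.03 + $9.44 + $6.84 + $4.96 + $3.13 + $1.25 = $81.47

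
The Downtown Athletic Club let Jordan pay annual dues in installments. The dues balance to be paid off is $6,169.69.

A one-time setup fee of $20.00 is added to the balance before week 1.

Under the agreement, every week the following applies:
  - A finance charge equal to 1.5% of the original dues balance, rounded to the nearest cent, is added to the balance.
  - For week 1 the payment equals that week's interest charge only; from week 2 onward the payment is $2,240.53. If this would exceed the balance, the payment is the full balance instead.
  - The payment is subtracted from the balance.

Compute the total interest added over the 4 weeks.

$370.20

Week 1: opening $6,189.69; interest $92.55 → $6,282.24; payment $92.55; balance $6,189.69
Week 2: opening $6,189.69; interest $92.55 → $6,282.24; payment $2,240.53; balance $4,041.71
Week 3: opening $4,041.71; interest $92.55 → $4,134.26; payment $2,240.53; balance $1,893.73
Week 4: opening $1,893.73; interest $92.55 → $1,986.28; payment $1,986.28; balance $0.00
Total interest: $92.55 + $92.55 + $92.55 + $92.55 = $370.20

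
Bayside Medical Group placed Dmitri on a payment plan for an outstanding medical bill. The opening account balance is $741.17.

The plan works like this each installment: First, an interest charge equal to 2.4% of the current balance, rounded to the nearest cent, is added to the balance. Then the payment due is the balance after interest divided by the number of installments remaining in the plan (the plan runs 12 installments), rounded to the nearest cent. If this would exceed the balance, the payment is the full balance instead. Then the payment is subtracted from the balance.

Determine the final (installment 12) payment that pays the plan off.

Installment 1: $741.17 +$17.79 interest = $758.96; pay $63.25 → $695.71
Installment 2: $695.71 +$16.70 interest = $712.41; pay $64.76 → $647.65
Installment 3: $647.65 +$15.54 interest = $663.19; pay $66.32 → $596.87
Installment 4: $596.87 +$14.32 interest = $611.19; pay $67.91 → $543.28
Installment 5: $543.28 +$13.04 interest = $556.32; pay $69.54 → $486.78
Installment 6: $486.78 +$11.68 interest = $498.46; pay $71.21 → $427.25
Installment 7: $427.25 +$10.25 interest = $437.50; pay $72.92 → $364.58
Installment 8: $364.58 +$8.75 interest = $373.33; pay $74.67 → $298.66
Installment 9: $298.66 +$7.17 interest = $305.83; pay $76.46 → $229.37
Installment 10: $229.37 +$5.50 interest = $234.87; pay $78.29 → $156.58
Installment 11: $156.58 +$3.76 interest = $160.34; pay $80.17 → $80.17
Installment 12: $80.17 +$1.92 interest = $82.09; pay $82.09 → $0.00

$82.09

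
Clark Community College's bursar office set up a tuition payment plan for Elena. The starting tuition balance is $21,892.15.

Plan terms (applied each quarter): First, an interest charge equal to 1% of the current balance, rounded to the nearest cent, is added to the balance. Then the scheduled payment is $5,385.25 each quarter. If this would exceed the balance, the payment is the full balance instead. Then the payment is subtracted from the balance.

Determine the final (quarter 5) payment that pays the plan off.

Quarter 1: opening $21,892.15; interest $218.92 → $22,111.07; payment $5,385.25; balance $16,725.82
Quarter 2: opening $16,725.82; interest $167.26 → $16,893.08; payment $5,385.25; balance $11,507.83
Quarter 3: opening $11,507.83; interest $115.08 → $11,622.91; payment $5,385.25; balance $6,237.66
Quarter 4: opening $6,237.66; interest $62.38 → $6,300.04; payment $5,385.25; balance $914.79
Quarter 5: opening $914.79; interest $9.15 → $923.94; payment $923.94; balance $0.00

$923.94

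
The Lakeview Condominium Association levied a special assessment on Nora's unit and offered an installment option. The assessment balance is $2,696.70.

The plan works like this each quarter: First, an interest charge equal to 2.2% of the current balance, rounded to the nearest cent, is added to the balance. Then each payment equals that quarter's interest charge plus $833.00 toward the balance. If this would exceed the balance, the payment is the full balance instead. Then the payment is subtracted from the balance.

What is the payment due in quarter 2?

# | Opening | Interest | Payment | End bal
1 | $2,696.70 | $59.33 | $892.33 | $1,863.70
2 | $1,863.70 | $41.00 | $874.00 | $1,030.70

$874.00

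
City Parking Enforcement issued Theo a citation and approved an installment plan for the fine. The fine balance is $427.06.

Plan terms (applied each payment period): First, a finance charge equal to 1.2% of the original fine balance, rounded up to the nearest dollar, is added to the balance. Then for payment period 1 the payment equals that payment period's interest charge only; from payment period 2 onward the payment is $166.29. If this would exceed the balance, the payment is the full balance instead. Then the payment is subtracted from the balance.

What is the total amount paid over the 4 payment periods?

$451.06

# | Opening | Interest | Payment | End bal
1 | $427.06 | $6.00 | $6.00 | $427.06
2 | $427.06 | $6.00 | $166.29 | $266.77
3 | $266.77 | $6.00 | $166.29 | $106.48
4 | $106.48 | $6.00 | $112.48 | $0.00
Total paid: $451.06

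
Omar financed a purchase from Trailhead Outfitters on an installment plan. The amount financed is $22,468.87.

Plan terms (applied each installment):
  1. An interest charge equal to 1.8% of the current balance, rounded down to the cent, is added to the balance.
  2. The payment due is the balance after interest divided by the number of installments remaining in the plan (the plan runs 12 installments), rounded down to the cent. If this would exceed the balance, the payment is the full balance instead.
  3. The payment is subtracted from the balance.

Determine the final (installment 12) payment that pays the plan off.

Installment 1: $22,468.87 +$404.43 interest = $22,873.30; pay $1,906.10 → $20,967.20
Installment 2: $20,967.20 +$377.40 interest = $21,344.60; pay $1,940.41 → $19,404.19
Installment 3: $19,404.19 +$349.27 interest = $19,753.46; pay $1,975.34 → $17,778.12
Installment 4: $17,778.12 +$320.00 interest = $18,098.12; pay $2,010.90 → $16,087.22
Installment 5: $16,087.22 +$289.56 interest = $16,376.78; pay $2,047.09 → $14,329.69
Installment 6: $14,329.69 +$257.93 interest = $14,587.62; pay $2,083.94 → $12,503.68
Installment 7: $12,503.68 +$225.06 interest = $12,728.74; pay $2,121.45 → $10,607.29
Installment 8: $10,607.29 +$190.93 interest = $10,798.22; pay $2,159.64 → $8,638.58
Installment 9: $8,638.58 +$155.49 interest = $8,794.07; pay $2,198.51 → $6,595.56
Installment 10: $6,595.56 +$118.72 interest = $6,714.28; pay $2,238.09 → $4,476.19
Installment 11: $4,476.19 +$80.57 interest = $4,556.76; pay $2,278.38 → $2,278.38
Installment 12: $2,278.38 +$41.01 interest = $2,319.39; pay $2,319.39 → $0.00

$2,319.39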